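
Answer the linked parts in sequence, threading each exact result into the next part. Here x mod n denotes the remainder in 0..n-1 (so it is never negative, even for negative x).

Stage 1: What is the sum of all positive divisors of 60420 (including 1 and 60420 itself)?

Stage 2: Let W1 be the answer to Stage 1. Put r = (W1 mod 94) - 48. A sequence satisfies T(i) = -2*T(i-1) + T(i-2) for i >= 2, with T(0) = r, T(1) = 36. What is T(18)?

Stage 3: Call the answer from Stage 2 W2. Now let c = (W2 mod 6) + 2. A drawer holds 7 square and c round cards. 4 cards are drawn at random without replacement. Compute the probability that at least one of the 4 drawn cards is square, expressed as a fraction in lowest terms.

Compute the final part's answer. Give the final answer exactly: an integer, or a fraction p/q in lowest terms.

329/330

Stage 1: 60420 = 2^2 * 3 * 5 * 19 * 53; sigma = (1 + 2 + 4) * (1 + 3) * (1 + 5) * (1 + 19) * (1 + 53) = 7 * 4 * 6 * 20 * 54 = 181440; answer 181440
Stage 2: W1 = 181440; r = -28; T(2) = -2*(36) + 1*(-28) = -100; iterating: T(2)=-100, T(3)=236, T(4)=-572, T(5)=1380, T(6)=-3332, T(7)=8044, T(8)=-19420, T(9)=46884, T(10)=-113188, T(11)=273260, T(12)=-659708, T(13)=1592676, T(14)=-3845060, T(15)=9282796, T(16)=-22410652, T(17)=54104100, T(18)=-130618852; answer -130618852
Stage 3: W2 = -130618852; c = 4; total draws C(11,4) = 330; complement C(4,4) = 1; favorable 330 - 1 = 329; P = 329/330; answer 329/330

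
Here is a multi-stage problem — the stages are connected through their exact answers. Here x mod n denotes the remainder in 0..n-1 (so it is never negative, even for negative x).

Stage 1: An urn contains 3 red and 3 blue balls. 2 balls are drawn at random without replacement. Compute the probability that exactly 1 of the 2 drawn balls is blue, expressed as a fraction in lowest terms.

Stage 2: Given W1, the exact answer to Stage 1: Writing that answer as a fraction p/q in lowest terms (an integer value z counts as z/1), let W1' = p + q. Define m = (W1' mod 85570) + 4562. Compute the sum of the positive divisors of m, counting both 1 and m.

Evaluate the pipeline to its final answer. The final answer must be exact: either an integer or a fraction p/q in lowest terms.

8244

Stage 1: total draws C(6,2) = 15; favorable C(3,1)*C(3,1) = 9; P = 3/5; answer 3/5
Stage 2: W1 = 3/5; threaded value p + q = 8; m = 4570; 4570 = 2 * 5 * 457; sigma = (1 + 2) * (1 + 5) * (1 + 457) = 3 * 6 * 458 = 8244; answer 8244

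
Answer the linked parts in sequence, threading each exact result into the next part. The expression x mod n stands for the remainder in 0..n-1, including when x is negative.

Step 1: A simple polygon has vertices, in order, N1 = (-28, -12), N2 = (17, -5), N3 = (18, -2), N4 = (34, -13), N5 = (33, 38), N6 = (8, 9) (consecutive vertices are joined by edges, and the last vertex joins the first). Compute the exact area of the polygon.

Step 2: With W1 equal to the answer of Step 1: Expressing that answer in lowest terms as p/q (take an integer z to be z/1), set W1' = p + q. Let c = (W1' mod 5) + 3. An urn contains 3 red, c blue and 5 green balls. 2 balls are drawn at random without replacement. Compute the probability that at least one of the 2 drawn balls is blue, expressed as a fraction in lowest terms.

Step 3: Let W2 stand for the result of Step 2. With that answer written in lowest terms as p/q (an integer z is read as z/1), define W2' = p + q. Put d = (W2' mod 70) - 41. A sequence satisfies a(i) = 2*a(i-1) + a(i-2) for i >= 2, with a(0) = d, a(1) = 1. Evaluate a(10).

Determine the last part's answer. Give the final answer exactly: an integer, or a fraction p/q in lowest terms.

-16337

Step 1: cross terms: (-28*-5 - 17*-12)=344, (17*-2 - 18*-5)=56, (18*-13 - 34*-2)=-166, (34*38 - 33*-13)=1721, (33*9 - 8*38)=-7, (8*-12 - -28*9)=156; twice the area = |2104| = 2104; area = 1052; answer 1052
Step 2: W1 = 1052; threaded value p + q = 1053; c = 6; total draws C(14,2) = 91; complement C(8,2) = 28; favorable 91 - 28 = 63; P = 9/13; answer 9/13
Step 3: W2 = 9/13; threaded value p + q = 22; d = -19; a(2) = 2*(1) + 1*(-19) = -17; iterating: a(2)=-17, a(3)=-33, a(4)=-83, a(5)=-199, a(6)=-481, a(7)=-1161, a(8)=-2803, a(9)=-6767, a(10)=-16337; answer -16337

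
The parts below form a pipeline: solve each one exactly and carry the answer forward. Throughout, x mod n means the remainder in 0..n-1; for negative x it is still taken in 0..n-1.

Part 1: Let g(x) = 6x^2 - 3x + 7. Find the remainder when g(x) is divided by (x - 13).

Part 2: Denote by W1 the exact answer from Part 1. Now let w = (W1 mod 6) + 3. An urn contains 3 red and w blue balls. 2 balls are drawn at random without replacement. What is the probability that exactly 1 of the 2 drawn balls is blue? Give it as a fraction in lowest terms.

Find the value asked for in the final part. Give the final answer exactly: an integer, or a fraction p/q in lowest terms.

7/15

Part 1: remainder = value at the root: 6*(13)^2 - 3*(13)^1 + 7 = (1014) + (-39) + (7) = 982; answer 982
Part 2: W1 = 982; w = 7; total draws C(10,2) = 45; favorable C(7,1)*C(3,1) = 21; P = 7/15; answer 7/15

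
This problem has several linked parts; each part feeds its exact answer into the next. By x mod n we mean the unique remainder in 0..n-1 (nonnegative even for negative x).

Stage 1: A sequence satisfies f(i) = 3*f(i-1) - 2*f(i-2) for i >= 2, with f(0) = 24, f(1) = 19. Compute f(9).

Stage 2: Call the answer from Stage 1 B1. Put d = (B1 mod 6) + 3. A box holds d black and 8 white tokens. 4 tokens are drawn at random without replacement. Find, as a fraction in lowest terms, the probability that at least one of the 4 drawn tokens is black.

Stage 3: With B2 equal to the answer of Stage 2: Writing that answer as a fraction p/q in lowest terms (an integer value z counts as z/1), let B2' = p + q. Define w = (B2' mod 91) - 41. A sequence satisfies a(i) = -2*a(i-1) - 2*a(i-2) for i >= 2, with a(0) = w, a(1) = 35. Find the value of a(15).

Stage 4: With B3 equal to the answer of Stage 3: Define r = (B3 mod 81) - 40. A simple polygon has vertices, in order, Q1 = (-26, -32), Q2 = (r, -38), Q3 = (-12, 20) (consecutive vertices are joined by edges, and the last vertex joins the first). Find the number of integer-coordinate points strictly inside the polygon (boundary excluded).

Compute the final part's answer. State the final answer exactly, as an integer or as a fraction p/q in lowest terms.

1678

Stage 1: f(2) = 3*(19) - 2*(24) = 9; iterating: f(2)=9, f(3)=-11, f(4)=-51, f(5)=-131, f(6)=-291, f(7)=-611, f(8)=-1251, f(9)=-2531; answer -2531
Stage 2: B1 = -2531; d = 4; total draws C(12,4) = 495; complement C(8,4) = 70; favorable 495 - 70 = 425; P = 85/99; answer 85/99
Stage 3: B2 = 85/99; threaded value p + q = 184; w = -39; a(2) = -2*(35) - 2*(-39) = 8; iterating: a(2)=8, a(3)=-86, a(4)=156, a(5)=-140, a(6)=-32, a(7)=344, a(8)=-624, a(9)=560, a(10)=128, a(11)=-1376, a(12)=2496, a(13)=-2240, a(14)=-512, a(15)=5504; answer 5504
Stage 4: B3 = 5504; r = 37; cross terms: (-26*-38 - 37*-32)=2172, (37*20 - -12*-38)=284, (-12*-32 - -26*20)=904; twice the area = |3360| = 3360; area = 1680; boundary points = 3 + 1 + 2 = 6; strictly interior points = area - boundary/2 + 1 = 1678; answer 1678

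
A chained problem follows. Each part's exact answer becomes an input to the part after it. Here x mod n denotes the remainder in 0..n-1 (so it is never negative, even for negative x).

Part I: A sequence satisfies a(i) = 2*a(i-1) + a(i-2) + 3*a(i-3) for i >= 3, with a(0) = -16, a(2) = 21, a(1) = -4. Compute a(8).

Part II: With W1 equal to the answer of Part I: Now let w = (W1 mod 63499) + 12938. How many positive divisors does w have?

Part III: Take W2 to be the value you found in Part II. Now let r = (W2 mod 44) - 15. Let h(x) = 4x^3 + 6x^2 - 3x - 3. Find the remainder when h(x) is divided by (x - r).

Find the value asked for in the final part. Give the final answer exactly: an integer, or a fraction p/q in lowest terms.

150

Part I: a(3) = 2*(21) + 1*(-4) + 3*(-16) = -10; iterating: a(3)=-10, a(4)=-11, a(5)=31, a(6)=21, a(7)=40, a(8)=194; answer 194
Part II: W1 = 194; w = 13132; 13132 = 2^2 * 7^2 * 67; number of divisors = (2+1) * (2+1) * (1+1) = 18; answer 18
Part III: W2 = 18; r = 3; remainder = value at the root: 4*(3)^3 + 6*(3)^2 - 3*(3)^1 - 3 = (108) + (54) + (-9) + (-3) = 150; answer 150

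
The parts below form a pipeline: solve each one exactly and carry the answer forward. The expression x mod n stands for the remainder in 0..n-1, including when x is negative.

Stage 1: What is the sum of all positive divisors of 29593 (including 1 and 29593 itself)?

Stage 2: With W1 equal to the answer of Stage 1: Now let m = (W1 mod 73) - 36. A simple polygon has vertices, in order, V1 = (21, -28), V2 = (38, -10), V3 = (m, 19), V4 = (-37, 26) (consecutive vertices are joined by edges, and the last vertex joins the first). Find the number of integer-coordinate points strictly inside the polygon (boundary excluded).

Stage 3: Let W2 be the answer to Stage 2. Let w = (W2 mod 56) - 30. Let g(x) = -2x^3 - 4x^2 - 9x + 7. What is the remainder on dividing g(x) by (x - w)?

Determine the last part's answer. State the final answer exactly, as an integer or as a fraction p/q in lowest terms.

Stage 1: 29593 = 101 * 293; sigma = (1 + 101) * (1 + 293) = 102 * 294 = 29988; answer 29988
Stage 2: W1 = 29988; m = 22; cross terms: (21*-10 - 38*-28)=854, (38*19 - 22*-10)=942, (22*26 - -37*19)=1275, (-37*-28 - 21*26)=490; twice the area = |3561| = 3561; area = 3561/2; boundary points = 1 + 1 + 1 + 2 = 5; strictly interior points = area - boundary/2 + 1 = 1779; answer 1779
Stage 3: W2 = 1779; w = 13; remainder = value at the root: -2*(13)^3 - 4*(13)^2 - 9*(13)^1 + 7 = (-4394) + (-676) + (-117) + (7) = -5180; answer -5180

-5180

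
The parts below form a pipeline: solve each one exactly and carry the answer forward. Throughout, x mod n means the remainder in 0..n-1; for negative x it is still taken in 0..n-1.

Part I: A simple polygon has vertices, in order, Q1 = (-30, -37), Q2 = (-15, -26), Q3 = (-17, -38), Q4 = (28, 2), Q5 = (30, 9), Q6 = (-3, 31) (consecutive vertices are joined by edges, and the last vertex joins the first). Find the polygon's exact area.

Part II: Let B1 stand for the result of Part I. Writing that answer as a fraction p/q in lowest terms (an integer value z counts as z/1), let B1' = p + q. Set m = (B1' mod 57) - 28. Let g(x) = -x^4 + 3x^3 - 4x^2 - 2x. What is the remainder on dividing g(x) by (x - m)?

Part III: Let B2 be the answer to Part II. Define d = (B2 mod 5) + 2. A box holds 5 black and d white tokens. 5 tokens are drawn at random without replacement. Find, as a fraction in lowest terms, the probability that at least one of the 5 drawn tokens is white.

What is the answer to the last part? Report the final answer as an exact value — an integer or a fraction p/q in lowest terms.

251/252

Part I: cross terms: (-30*-26 - -15*-37)=225, (-15*-38 - -17*-26)=128, (-17*2 - 28*-38)=1030, (28*9 - 30*2)=192, (30*31 - -3*9)=957, (-3*-37 - -30*31)=1041; twice the area = |3573| = 3573; area = 3573/2; answer 3573/2
Part II: B1 = 3573/2; threaded value p + q = 3575; m = 13; remainder = value at the root: -1*(13)^4 + 3*(13)^3 - 4*(13)^2 - 2*(13)^1 = (-28561) + (6591) + (-676) + (-26) = -22672; answer -22672
Part III: B2 = -22672; d = 5; total draws C(10,5) = 252; complement C(5,5) = 1; favorable 252 - 1 = 251; P = 251/252; answer 251/252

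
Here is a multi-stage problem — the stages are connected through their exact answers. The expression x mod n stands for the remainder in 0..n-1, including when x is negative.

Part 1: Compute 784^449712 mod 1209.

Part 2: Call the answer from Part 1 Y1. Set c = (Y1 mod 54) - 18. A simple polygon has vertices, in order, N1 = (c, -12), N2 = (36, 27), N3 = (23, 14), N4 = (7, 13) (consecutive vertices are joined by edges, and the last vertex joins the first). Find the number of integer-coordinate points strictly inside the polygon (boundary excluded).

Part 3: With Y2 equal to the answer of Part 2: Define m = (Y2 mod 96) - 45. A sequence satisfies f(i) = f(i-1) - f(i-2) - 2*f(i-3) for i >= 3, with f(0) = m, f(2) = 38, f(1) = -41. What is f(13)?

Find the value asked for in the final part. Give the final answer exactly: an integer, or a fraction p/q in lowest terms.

-9113

Part 1: squarings mod 1209: 784^1=784, 784^2=484, 784^4=919, 784^8=679, 784^16=412, 784^32=484, 784^64=919, 784^128=679, 784^256=412, 784^512=484, 784^1024=919, 784^2048=679, 784^4096=412, 784^8192=484, 784^16384=919, 784^32768=679, 784^65536=412, 784^131072=484, 784^262144=919; 784^449712 = 784^16 * 784^32 * 784^128 * 784^1024 * 784^2048 * 784^4096 * 784^16384 * 784^32768 * 784^131072 * 784^262144 = 157 (mod 1209); answer 157
Part 2: Y1 = 157; c = 31; cross terms: (31*27 - 36*-12)=1269, (36*14 - 23*27)=-117, (23*13 - 7*14)=201, (7*-12 - 31*13)=-487; twice the area = |866| = 866; area = 433; boundary points = 1 + 13 + 1 + 1 = 16; strictly interior points = area - boundary/2 + 1 = 426; answer 426
Part 3: Y2 = 426; m = -3; f(3) = 1*(38) - 1*(-41) - 2*(-3) = 85; iterating: f(3)=85, f(4)=129, f(5)=-32, f(6)=-331, f(7)=-557, f(8)=-162, f(9)=1057, f(10)=2333, f(11)=1600, f(12)=-2847, f(13)=-9113; answer -9113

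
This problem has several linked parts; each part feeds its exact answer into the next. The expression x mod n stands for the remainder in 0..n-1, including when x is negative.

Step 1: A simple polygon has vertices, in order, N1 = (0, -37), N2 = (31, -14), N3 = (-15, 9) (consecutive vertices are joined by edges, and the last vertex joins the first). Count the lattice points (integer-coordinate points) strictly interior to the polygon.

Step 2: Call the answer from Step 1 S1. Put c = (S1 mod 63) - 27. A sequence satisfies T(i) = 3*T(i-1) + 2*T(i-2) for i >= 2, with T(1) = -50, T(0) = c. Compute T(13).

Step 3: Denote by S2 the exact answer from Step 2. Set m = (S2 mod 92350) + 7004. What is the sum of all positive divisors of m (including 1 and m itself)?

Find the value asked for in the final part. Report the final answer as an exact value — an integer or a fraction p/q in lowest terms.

82440

Step 1: cross terms: (0*-14 - 31*-37)=1147, (31*9 - -15*-14)=69, (-15*-37 - 0*9)=555; twice the area = |1771| = 1771; area = 1771/2; boundary points = 1 + 23 + 1 = 25; strictly interior points = area - boundary/2 + 1 = 874; answer 874
Step 2: S1 = 874; c = 28; T(2) = 3*(-50) + 2*(28) = -94; iterating: T(2)=-94, T(3)=-382, T(4)=-1334, T(5)=-4766, T(6)=-16966, T(7)=-60430, T(8)=-215222, T(9)=-766526, T(10)=-2730022, T(11)=-9723118, T(12)=-34629398, T(13)=-123334430; answer -123334430
Step 3: S2 = -123334430; m = 52174; 52174 = 2 * 19 * 1373; sigma = (1 + 2) * (1 + 19) * (1 + 1373) = 3 * 20 * 1374 = 82440; answer 82440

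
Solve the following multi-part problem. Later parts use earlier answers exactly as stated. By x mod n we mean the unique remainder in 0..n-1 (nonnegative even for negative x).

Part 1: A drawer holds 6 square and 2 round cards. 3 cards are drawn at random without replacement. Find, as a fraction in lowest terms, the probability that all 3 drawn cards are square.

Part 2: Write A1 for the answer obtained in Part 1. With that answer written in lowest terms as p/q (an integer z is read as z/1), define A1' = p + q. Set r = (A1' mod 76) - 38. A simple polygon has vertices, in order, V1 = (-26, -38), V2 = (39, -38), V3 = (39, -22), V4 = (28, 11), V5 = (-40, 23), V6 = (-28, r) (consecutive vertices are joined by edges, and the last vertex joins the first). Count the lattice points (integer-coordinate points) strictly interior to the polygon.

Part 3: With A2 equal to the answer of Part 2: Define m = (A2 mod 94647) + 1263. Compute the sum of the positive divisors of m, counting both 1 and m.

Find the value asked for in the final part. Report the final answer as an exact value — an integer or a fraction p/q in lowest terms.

5112

Part 1: total draws C(8,3) = 56; favorable C(6,3) = 20; P = 5/14; answer 5/14
Part 2: A1 = 5/14; threaded value p + q = 19; r = -19; cross terms: (-26*-38 - 39*-38)=2470, (39*-22 - 39*-38)=624, (39*11 - 28*-22)=1045, (28*23 - -40*11)=1084, (-40*-19 - -28*23)=1404, (-28*-38 - -26*-19)=570; twice the area = |7197| = 7197; area = 7197/2; boundary points = 65 + 16 + 11 + 4 + 6 + 1 = 103; strictly interior points = area - boundary/2 + 1 = 3548; answer 3548
Part 3: A2 = 3548; m = 4811; 4811 = 17 * 283; sigma = (1 + 17) * (1 + 283) = 18 * 284 = 5112; answer 5112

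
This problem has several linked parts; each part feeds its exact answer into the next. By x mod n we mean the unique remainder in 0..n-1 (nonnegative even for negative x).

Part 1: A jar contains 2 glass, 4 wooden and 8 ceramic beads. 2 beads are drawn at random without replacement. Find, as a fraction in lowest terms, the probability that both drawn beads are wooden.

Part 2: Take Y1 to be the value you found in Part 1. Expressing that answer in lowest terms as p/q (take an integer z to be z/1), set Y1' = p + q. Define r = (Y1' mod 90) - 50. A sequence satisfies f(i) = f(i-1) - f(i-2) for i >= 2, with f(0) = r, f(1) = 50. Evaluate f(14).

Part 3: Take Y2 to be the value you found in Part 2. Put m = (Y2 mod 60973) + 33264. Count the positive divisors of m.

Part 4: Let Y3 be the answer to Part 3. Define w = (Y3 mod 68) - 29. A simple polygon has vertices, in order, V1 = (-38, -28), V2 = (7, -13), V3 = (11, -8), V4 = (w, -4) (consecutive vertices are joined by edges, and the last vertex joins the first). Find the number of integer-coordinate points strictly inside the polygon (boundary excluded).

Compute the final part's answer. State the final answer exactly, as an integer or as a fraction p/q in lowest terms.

531

Part 1: total draws C(14,2) = 91; favorable C(4,2) = 6; P = 6/91; answer 6/91
Part 2: Y1 = 6/91; threaded value p + q = 97; r = -43; f(2) = 1*(50) - 1*(-43) = 93; iterating: f(2)=93, f(3)=43, f(4)=-50, f(5)=-93, f(6)=-43, f(7)=50, f(8)=93, f(9)=43, f(10)=-50, f(11)=-93, f(12)=-43, f(13)=50, f(14)=93; answer 93
Part 3: Y2 = 93; m = 33357; 33357 = 3 * 11119; number of divisors = (1+1) * (1+1) = 4; answer 4
Part 4: Y3 = 4; w = -25; cross terms: (-38*-13 - 7*-28)=690, (7*-8 - 11*-13)=87, (11*-4 - -25*-8)=-244, (-25*-28 - -38*-4)=548; twice the area = |1081| = 1081; area = 1081/2; boundary points = 15 + 1 + 4 + 1 = 21; strictly interior points = area - boundary/2 + 1 = 531; answer 531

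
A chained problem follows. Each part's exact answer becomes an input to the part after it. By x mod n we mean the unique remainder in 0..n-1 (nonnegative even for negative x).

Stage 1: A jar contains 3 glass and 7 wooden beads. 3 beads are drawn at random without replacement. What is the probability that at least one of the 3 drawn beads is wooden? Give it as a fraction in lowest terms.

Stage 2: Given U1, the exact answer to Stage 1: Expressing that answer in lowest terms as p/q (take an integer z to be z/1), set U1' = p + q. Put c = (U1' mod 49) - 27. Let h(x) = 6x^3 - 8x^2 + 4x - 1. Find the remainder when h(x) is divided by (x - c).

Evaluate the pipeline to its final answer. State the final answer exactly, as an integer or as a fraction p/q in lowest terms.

Stage 1: total draws C(10,3) = 120; complement C(3,3) = 1; favorable 120 - 1 = 119; P = 119/120; answer 119/120
Stage 2: U1 = 119/120; threaded value p + q = 239; c = 16; remainder = value at the root: 6*(16)^3 - 8*(16)^2 + 4*(16)^1 - 1 = (24576) + (-2048) + (64) + (-1) = 22591; answer 22591

22591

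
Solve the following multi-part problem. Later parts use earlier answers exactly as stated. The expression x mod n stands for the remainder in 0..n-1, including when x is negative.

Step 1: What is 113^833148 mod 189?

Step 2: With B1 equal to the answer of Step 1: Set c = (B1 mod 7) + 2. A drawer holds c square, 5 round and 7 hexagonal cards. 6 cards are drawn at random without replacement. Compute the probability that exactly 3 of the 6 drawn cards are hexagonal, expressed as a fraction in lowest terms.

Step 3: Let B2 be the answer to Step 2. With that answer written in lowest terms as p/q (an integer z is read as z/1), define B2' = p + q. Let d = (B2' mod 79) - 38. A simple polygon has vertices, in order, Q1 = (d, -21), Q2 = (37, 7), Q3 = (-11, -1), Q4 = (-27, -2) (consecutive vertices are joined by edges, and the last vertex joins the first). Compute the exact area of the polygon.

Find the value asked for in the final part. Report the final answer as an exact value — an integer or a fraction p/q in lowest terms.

Step 1: squarings mod 189: 113^1=113, 113^2=106, 113^4=85, 113^8=43, 113^16=148, 113^32=169, 113^64=22, 113^128=106, 113^256=85, 113^512=43, 113^1024=148, 113^2048=169, 113^4096=22, 113^8192=106, 113^16384=85, 113^32768=43, 113^65536=148, 113^131072=169, 113^262144=22, 113^524288=106; 113^833148 = 113^4 * 113^8 * 113^16 * 113^32 * 113^64 * 113^512 * 113^1024 * 113^4096 * 113^8192 * 113^32768 * 113^262144 * 113^524288 = 1 (mod 189); answer 1
Step 2: B1 = 1; c = 3; total draws C(15,6) = 5005; favorable C(7,3)*C(8,3) = 1960; P = 56/143; answer 56/143
Step 3: B2 = 56/143; threaded value p + q = 199; d = 3; cross terms: (3*7 - 37*-21)=798, (37*-1 - -11*7)=40, (-11*-2 - -27*-1)=-5, (-27*-21 - 3*-2)=573; twice the area = |1406| = 1406; area = 703; answer 703

703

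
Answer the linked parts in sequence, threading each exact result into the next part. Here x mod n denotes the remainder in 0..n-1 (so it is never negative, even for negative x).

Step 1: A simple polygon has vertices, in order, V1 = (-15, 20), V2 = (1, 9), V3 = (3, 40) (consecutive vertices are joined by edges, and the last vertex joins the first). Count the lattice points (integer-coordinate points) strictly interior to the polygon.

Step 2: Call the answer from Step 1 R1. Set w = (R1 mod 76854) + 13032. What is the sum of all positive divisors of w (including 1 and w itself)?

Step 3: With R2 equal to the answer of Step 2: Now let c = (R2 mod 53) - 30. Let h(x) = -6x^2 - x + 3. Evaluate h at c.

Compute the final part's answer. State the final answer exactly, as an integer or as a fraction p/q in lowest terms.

-2622

Step 1: cross terms: (-15*9 - 1*20)=-155, (1*40 - 3*9)=13, (3*20 - -15*40)=660; twice the area = |518| = 518; area = 259; boundary points = 1 + 1 + 2 = 4; strictly interior points = area - boundary/2 + 1 = 258; answer 258
Step 2: R1 = 258; w = 13290; 13290 = 2 * 3 * 5 * 443; sigma = (1 + 2) * (1 + 3) * (1 + 5) * (1 + 443) = 3 * 4 * 6 * 444 = 31968; answer 31968
Step 3: R2 = 31968; c = -21; -6*(-21)^2 - 1*(-21)^1 + 3 = (-2646) + (21) + (3) = -2622; answer -2622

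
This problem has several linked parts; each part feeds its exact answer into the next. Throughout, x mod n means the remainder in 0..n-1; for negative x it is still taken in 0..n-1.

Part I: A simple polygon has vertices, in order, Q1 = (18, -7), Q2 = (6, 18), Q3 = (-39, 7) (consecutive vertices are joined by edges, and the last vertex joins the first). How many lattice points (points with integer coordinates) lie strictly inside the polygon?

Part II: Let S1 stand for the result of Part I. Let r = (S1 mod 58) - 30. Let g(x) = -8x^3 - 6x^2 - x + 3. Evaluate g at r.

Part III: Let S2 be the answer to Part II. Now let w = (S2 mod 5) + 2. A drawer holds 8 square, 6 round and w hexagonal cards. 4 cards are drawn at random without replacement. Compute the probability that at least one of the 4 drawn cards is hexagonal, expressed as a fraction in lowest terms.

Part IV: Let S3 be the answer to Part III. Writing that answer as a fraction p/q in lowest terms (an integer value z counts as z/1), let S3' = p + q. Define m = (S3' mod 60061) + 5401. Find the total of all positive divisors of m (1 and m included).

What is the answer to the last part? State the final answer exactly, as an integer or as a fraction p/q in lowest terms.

Part I: cross terms: (18*18 - 6*-7)=366, (6*7 - -39*18)=744, (-39*-7 - 18*7)=147; twice the area = |1257| = 1257; area = 1257/2; boundary points = 1 + 1 + 1 = 3; strictly interior points = area - boundary/2 + 1 = 628; answer 628
Part II: S1 = 628; r = 18; -8*(18)^3 - 6*(18)^2 - 1*(18)^1 + 3 = (-46656) + (-1944) + (-18) + (3) = -48615; answer -48615
Part III: S2 = -48615; w = 2; total draws C(16,4) = 1820; complement C(14,4) = 1001; favorable 1820 - 1001 = 819; P = 9/20; answer 9/20
Part IV: S3 = 9/20; threaded value p + q = 29; m = 5430; 5430 = 2 * 3 * 5 * 181; sigma = (1 + 2) * (1 + 3) * (1 + 5) * (1 + 181) = 3 * 4 * 6 * 182 = 13104; answer 13104

13104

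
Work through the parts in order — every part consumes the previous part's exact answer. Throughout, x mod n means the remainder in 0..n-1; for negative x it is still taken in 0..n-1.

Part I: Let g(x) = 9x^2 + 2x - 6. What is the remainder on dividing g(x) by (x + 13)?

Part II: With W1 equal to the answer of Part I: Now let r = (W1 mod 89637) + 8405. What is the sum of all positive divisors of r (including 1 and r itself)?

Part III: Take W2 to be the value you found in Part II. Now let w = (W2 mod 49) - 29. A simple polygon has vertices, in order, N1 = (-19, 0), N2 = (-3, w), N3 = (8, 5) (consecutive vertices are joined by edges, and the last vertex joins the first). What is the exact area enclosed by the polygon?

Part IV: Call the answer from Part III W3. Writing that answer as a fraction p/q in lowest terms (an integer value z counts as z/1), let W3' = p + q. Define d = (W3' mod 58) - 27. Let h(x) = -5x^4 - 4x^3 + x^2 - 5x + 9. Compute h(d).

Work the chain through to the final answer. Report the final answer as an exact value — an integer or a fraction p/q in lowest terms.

Part I: remainder = value at the root: 9*(-13)^2 + 2*(-13)^1 - 6 = (1521) + (-26) + (-6) = 1489; answer 1489
Part II: W1 = 1489; r = 9894; 9894 = 2 * 3 * 17 * 97; sigma = (1 + 2) * (1 + 3) * (1 + 17) * (1 + 97) = 3 * 4 * 18 * 98 = 21168; answer 21168
Part III: W2 = 21168; w = -29; cross terms: (-19*-29 - -3*0)=551, (-3*5 - 8*-29)=217, (8*0 - -19*5)=95; twice the area = |863| = 863; area = 863/2; answer 863/2
Part IV: W3 = 863/2; threaded value p + q = 865; d = 26; -5*(26)^4 - 4*(26)^3 + 1*(26)^2 - 5*(26)^1 + 9 = (-2284880) + (-70304) + (676) + (-130) + (9) = -2354629; answer -2354629

-2354629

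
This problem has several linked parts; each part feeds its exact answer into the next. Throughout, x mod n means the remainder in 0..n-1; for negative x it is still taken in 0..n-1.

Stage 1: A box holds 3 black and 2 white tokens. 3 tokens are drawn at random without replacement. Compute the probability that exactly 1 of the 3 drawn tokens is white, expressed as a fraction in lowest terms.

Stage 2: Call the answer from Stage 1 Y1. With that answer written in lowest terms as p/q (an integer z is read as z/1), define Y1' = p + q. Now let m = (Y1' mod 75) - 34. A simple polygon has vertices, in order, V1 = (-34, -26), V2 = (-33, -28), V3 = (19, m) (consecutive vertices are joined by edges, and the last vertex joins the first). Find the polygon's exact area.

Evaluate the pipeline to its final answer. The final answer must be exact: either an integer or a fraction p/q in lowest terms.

53

Stage 1: total draws C(5,3) = 10; favorable C(2,1)*C(3,2) = 6; P = 3/5; answer 3/5
Stage 2: Y1 = 3/5; threaded value p + q = 8; m = -26; cross terms: (-34*-28 - -33*-26)=94, (-33*-26 - 19*-28)=1390, (19*-26 - -34*-26)=-1378; twice the area = |106| = 106; area = 53; answer 53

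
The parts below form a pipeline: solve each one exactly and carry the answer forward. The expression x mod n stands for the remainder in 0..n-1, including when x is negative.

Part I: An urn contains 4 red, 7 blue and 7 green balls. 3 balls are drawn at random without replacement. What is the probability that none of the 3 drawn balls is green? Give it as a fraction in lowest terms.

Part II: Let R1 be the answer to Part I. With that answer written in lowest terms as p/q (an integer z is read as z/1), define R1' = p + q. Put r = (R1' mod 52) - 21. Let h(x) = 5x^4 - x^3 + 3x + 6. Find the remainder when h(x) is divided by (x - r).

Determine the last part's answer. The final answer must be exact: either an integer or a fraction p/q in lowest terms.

6684

Part I: total draws C(18,3) = 816; favorable C(11,3) = 165; P = 55/272; answer 55/272
Part II: R1 = 55/272; threaded value p + q = 327; r = -6; remainder = value at the root: 5*(-6)^4 - 1*(-6)^3 + 3*(-6)^1 + 6 = (6480) + (216) + (-18) + (6) = 6684; answer 6684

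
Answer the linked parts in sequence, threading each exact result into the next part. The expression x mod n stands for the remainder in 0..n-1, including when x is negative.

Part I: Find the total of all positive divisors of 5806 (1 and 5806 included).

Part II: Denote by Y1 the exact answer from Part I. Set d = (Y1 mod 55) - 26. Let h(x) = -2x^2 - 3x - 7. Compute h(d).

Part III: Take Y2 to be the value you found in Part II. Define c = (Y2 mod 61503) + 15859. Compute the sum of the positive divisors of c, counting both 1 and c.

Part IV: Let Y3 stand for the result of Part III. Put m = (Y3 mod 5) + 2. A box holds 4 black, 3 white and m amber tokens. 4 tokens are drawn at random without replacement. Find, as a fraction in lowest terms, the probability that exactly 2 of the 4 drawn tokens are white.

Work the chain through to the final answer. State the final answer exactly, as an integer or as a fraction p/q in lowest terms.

Part I: 5806 = 2 * 2903; sigma = (1 + 2) * (1 + 2903) = 3 * 2904 = 8712; answer 8712
Part II: Y1 = 8712; d = -4; -2*(-4)^2 - 3*(-4)^1 - 7 = (-32) + (12) + (-7) = -27; answer -27
Part III: Y2 = -27; c = 77335; 77335 = 5 * 15467; sigma = (1 + 5) * (1 + 15467) = 6 * 15468 = 92808; answer 92808
Part IV: Y3 = 92808; m = 5; total draws C(12,4) = 495; favorable C(3,2)*C(9,2) = 108; P = 12/55; answer 12/55

12/55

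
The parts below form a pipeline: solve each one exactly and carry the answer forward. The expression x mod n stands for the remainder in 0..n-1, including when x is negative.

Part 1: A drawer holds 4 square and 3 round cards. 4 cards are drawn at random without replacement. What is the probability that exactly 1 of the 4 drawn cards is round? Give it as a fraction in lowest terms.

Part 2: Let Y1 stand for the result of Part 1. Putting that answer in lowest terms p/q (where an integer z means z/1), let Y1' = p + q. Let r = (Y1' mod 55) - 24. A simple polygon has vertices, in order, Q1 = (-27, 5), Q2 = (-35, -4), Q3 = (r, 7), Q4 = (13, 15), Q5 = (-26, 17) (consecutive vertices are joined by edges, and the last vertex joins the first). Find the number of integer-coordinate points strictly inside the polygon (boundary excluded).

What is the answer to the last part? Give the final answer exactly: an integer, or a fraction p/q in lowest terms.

660

Part 1: total draws C(7,4) = 35; favorable C(3,1)*C(4,3) = 12; P = 12/35; answer 12/35
Part 2: Y1 = 12/35; threaded value p + q = 47; r = 23; cross terms: (-27*-4 - -35*5)=283, (-35*7 - 23*-4)=-153, (23*15 - 13*7)=254, (13*17 - -26*15)=611, (-26*5 - -27*17)=329; twice the area = |1324| = 1324; area = 662; boundary points = 1 + 1 + 2 + 1 + 1 = 6; strictly interior points = area - boundary/2 + 1 = 660; answer 660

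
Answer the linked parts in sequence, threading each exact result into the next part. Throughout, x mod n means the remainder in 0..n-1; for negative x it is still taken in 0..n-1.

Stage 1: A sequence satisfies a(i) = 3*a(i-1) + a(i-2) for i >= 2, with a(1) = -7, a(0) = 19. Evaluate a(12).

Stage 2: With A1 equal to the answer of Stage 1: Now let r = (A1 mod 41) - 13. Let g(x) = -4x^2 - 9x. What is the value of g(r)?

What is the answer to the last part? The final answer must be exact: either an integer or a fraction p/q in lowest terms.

-2134

Stage 1: a(2) = 3*(-7) + 1*(19) = -2; iterating: a(2)=-2, a(3)=-13, a(4)=-41, a(5)=-136, a(6)=-449, a(7)=-1483, a(8)=-4898, a(9)=-16177, a(10)=-53429, a(11)=-176464, a(12)=-582821; answer -582821
Stage 2: A1 = -582821; r = 22; -4*(22)^2 - 9*(22)^1 = (-1936) + (-198) = -2134; answer -2134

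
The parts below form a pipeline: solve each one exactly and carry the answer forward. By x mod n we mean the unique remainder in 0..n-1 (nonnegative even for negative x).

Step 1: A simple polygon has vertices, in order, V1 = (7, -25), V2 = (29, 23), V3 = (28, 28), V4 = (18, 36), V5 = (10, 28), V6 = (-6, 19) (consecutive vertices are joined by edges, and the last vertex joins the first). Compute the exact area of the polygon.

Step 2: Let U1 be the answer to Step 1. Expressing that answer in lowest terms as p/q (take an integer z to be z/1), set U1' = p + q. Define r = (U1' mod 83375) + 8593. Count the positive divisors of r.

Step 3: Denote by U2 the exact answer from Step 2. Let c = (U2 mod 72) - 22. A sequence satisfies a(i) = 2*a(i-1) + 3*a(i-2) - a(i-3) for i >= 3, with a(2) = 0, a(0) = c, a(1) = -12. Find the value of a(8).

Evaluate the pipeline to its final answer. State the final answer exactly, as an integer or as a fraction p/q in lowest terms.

Step 1: cross terms: (7*23 - 29*-25)=886, (29*28 - 28*23)=168, (28*36 - 18*28)=504, (18*28 - 10*36)=144, (10*19 - -6*28)=358, (-6*-25 - 7*19)=17; twice the area = |2077| = 2077; area = 2077/2; answer 2077/2
Step 2: U1 = 2077/2; threaded value p + q = 2079; r = 10672; 10672 = 2^4 * 23 * 29; number of divisors = (4+1) * (1+1) * (1+1) = 20; answer 20
Step 3: U2 = 20; c = -2; a(3) = 2*(0) + 3*(-12) - 1*(-2) = -34; iterating: a(3)=-34, a(4)=-56, a(5)=-214, a(6)=-562, a(7)=-1710, a(8)=-4892; answer -4892

-4892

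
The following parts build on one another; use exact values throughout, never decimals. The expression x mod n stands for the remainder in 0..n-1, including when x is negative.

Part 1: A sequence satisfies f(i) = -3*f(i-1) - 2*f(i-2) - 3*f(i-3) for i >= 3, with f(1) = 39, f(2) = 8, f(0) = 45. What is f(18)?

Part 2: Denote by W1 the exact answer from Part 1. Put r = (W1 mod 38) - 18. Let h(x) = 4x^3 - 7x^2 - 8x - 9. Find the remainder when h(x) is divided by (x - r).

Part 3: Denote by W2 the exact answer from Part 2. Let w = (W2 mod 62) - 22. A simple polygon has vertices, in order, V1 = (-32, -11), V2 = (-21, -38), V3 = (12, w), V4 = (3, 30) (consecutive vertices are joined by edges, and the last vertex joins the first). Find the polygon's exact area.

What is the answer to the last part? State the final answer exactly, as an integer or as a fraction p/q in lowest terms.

920

Part 1: f(3) = -3*(8) - 2*(39) - 3*(45) = -237; iterating: f(3)=-237, f(4)=578, f(5)=-1284, f(6)=3407, f(7)=-9387, f(8)=25199, f(9)=-67044, f(10)=178895, f(11)=-478194, f(12)=1277924, f(13)=-3414069, f(14)=9120941, f(15)=-24368457, f(16)=65105696, f(17)=-173942997, f(18)=464722970; answer 464722970
Part 2: W1 = 464722970; r = 14; remainder = value at the root: 4*(14)^3 - 7*(14)^2 - 8*(14)^1 - 9 = (10976) + (-1372) + (-112) + (-9) = 9483; answer 9483
Part 3: W2 = 9483; w = 37; cross terms: (-32*-38 - -21*-11)=985, (-21*37 - 12*-38)=-321, (12*30 - 3*37)=249, (3*-11 - -32*30)=927; twice the area = |1840| = 1840; area = 920; answer 920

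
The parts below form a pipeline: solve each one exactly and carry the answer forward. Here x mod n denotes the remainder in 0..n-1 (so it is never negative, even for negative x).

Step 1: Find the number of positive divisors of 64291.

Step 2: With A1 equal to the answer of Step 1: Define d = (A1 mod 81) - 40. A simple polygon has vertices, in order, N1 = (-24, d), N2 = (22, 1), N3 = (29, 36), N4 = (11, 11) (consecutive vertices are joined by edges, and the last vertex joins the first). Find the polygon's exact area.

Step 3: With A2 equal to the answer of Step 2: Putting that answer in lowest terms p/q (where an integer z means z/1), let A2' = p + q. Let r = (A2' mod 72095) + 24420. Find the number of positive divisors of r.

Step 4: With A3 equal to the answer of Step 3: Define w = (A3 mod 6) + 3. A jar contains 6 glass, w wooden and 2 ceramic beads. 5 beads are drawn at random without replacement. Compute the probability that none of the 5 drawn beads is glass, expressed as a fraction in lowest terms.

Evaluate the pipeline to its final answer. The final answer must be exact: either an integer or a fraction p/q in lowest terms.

6/143

Step 1: 64291 = 239 * 269; number of divisors = (1+1) * (1+1) = 4; answer 4
Step 2: A1 = 4; d = -36; cross terms: (-24*1 - 22*-36)=768, (22*36 - 29*1)=763, (29*11 - 11*36)=-77, (11*-36 - -24*11)=-132; twice the area = |1322| = 1322; area = 661; answer 661
Step 3: A2 = 661; threaded value p + q = 662; r = 25082; 25082 = 2 * 12541; number of divisors = (1+1) * (1+1) = 4; answer 4
Step 4: A3 = 4; w = 7; total draws C(15,5) = 3003; favorable C(9,5) = 126; P = 6/143; answer 6/143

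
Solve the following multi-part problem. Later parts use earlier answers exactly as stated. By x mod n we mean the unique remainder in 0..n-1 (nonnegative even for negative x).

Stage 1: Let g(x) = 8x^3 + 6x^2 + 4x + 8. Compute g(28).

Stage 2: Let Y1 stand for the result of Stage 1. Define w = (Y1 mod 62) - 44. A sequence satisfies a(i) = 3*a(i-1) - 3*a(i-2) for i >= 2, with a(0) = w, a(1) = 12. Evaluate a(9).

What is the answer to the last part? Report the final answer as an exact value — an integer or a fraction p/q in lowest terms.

-7776

Stage 1: 8*(28)^3 + 6*(28)^2 + 4*(28)^1 + 8 = (175616) + (4704) + (112) + (8) = 180440; answer 180440
Stage 2: Y1 = 180440; w = -24; a(2) = 3*(12) - 3*(-24) = 108; iterating: a(2)=108, a(3)=288, a(4)=540, a(5)=756, a(6)=648, a(7)=-324, a(8)=-2916, a(9)=-7776; answer -7776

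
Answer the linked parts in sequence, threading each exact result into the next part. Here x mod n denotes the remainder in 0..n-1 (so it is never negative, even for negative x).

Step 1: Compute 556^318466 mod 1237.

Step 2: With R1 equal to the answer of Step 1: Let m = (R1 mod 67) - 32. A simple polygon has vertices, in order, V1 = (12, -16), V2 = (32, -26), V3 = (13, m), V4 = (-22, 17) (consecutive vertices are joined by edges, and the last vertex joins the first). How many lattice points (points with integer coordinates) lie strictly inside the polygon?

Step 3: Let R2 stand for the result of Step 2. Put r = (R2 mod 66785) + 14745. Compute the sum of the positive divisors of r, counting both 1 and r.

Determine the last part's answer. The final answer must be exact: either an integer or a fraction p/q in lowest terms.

Step 1: squarings mod 1237: 556^1=556, 556^2=1123, 556^4=626, 556^8=984, 556^16=922, 556^32=265, 556^64=953, 556^128=251, 556^256=1151, 556^512=1211, 556^1024=676, 556^2048=523, 556^4096=152, 556^8192=838, 556^16384=865, 556^32768=1077, 556^65536=860, 556^131072=1111, 556^262144=1032; 556^318466 = 556^2 * 556^1024 * 556^2048 * 556^4096 * 556^16384 * 556^32768 * 556^262144 = 991 (mod 1237); answer 991
Step 2: R1 = 991; m = 21; cross terms: (12*-26 - 32*-16)=200, (32*21 - 13*-26)=1010, (13*17 - -22*21)=683, (-22*-16 - 12*17)=148; twice the area = |2041| = 2041; area = 2041/2; boundary points = 10 + 1 + 1 + 1 = 13; strictly interior points = area - boundary/2 + 1 = 1015; answer 1015
Step 3: R2 = 1015; r = 15760; 15760 = 2^4 * 5 * 197; sigma = (1 + 2 + 4 + 8 + 16) * (1 + 5) * (1 + 197) = 31 * 6 * 198 = 36828; answer 36828

36828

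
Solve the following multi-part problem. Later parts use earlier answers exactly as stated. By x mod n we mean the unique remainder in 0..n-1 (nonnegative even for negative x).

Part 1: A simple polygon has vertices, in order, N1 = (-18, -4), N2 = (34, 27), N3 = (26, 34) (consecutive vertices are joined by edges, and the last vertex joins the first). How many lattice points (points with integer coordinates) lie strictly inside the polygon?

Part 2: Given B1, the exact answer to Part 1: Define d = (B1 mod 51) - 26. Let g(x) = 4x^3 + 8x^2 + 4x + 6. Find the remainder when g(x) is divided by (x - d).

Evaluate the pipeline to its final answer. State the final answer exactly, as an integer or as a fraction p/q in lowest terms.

Part 1: cross terms: (-18*27 - 34*-4)=-350, (34*34 - 26*27)=454, (26*-4 - -18*34)=508; twice the area = |612| = 612; area = 306; boundary points = 1 + 1 + 2 = 4; strictly interior points = area - boundary/2 + 1 = 305; answer 305
Part 2: B1 = 305; d = 24; remainder = value at the root: 4*(24)^3 + 8*(24)^2 + 4*(24)^1 + 6 = (55296) + (4608) + (96) + (6) = 60006; answer 60006

60006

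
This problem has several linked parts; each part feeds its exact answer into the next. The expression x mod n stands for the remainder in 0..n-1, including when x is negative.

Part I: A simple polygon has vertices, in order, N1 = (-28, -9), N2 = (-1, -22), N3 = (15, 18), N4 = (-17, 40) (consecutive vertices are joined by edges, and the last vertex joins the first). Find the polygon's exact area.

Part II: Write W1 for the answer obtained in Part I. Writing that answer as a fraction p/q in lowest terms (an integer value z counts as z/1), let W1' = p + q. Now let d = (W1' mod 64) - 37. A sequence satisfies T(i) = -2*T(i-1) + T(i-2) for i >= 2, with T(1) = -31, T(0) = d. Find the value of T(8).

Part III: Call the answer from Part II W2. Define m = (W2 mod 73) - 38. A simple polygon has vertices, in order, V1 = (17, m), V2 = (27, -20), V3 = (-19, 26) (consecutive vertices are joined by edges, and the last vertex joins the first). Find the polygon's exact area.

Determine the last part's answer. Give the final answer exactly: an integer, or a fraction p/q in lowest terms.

621

Part I: cross terms: (-28*-22 - -1*-9)=607, (-1*18 - 15*-22)=312, (15*40 - -17*18)=906, (-17*-9 - -28*40)=1273; twice the area = |3098| = 3098; area = 1549; answer 1549
Part II: W1 = 1549; threaded value p + q = 1550; d = -23; T(2) = -2*(-31) + 1*(-23) = 39; iterating: T(2)=39, T(3)=-109, T(4)=257, T(5)=-623, T(6)=1503, T(7)=-3629, T(8)=8761; answer 8761
Part III: W2 = 8761; m = -37; cross terms: (17*-20 - 27*-37)=659, (27*26 - -19*-20)=322, (-19*-37 - 17*26)=261; twice the area = |1242| = 1242; area = 621; answer 621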